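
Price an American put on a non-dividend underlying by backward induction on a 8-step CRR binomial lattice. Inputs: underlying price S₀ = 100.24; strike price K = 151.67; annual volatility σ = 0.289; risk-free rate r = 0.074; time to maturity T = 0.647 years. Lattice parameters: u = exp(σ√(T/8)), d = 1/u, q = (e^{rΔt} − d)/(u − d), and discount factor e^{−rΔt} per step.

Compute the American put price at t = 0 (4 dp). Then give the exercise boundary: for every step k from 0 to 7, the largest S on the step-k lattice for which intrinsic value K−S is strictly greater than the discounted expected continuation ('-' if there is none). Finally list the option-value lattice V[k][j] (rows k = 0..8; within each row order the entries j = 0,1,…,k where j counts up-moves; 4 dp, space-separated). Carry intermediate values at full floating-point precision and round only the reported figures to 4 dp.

Δt=0.08088, u=1.08566, d=0.92110, q=0.51594, disc=e^(-rΔt)=0.99403
k=8 terminal: V=max(K-S,0) → 99.7311 90.4519 79.5149 66.6240 51.4300 33.5215 12.4136 0.0000 0.0000
k=7: j=0 S=56.3880 intr=95.2820 cont=94.3770 V=95.2820[EX]; j=1 S=66.4620 intr=85.2080 cont=84.3030 V=85.2080[EX]; j=2 S=78.3358 intr=73.3342 cont=72.4292 V=73.3342[EX]; j=3 S=92.3310 intr=59.3390 cont=58.4340 V=59.3390[EX]; j=4 S=108.8265 intr=42.8435 cont=41.9385 V=42.8435[EX]; j=5 S=128.2690 intr=23.4010 cont=22.4960 V=23.4010[EX]; j=6 S=151.1850 intr=0.4850 cont=5.9731 V=5.9731[hold]; j=7 S=178.1951 intr=0.0000 cont=0.0000 V=0.0000[hold]  S*(7)=128.2690
k=6: j=0 S=61.2181 intr=90.4519 cont=89.5469 V=90.4519[EX]; j=1 S=72.1551 intr=79.5149 cont=78.6099 V=79.5149[EX]; j=2 S=85.0460 intr=66.6240 cont=65.7190 V=66.6240[EX]; j=3 S=100.2400 intr=51.4300 cont=50.5250 V=51.4300[EX]; j=4 S=118.1485 intr=33.5215 cont=32.6165 V=33.5215[EX]; j=5 S=139.2564 intr=12.4136 cont=14.3232 V=14.3232[hold]; j=6 S=164.1354 intr=0.0000 cont=2.8741 V=2.8741[hold]  S*(6)=118.1485
k=5: j=0 S=66.4620 intr=85.2080 cont=84.3030 V=85.2080[EX]; j=1 S=78.3358 intr=73.3342 cont=72.4292 V=73.3342[EX]; j=2 S=92.3310 intr=59.3390 cont=58.4340 V=59.3390[EX]; j=3 S=108.8265 intr=42.8435 cont=41.9385 V=42.8435[EX]; j=4 S=128.2690 intr=23.4010 cont=23.4754 V=23.4754[hold]; j=5 S=151.1850 intr=0.4850 cont=8.3659 V=8.3659[hold]  S*(5)=108.8265
k=4: j=0 S=72.1551 intr=79.5149 cont=78.6099 V=79.5149[EX]; j=1 S=85.0460 intr=66.6240 cont=65.7190 V=66.6240[EX]; j=2 S=100.2400 intr=51.4300 cont=50.5250 V=51.4300[EX]; j=3 S=118.1485 intr=33.5215 cont=32.6547 V=33.5215[EX]; j=4 S=139.2564 intr=12.4136 cont=15.5862 V=15.5862[hold]  S*(4)=118.1485
k=3: j=0 S=78.3358 intr=73.3342 cont=72.4292 V=73.3342[EX]; j=1 S=92.3310 intr=59.3390 cont=58.4340 V=59.3390[EX]; j=2 S=108.8265 intr=42.8435 cont=41.9385 V=42.8435[EX]; j=3 S=128.2690 intr=23.4010 cont=24.1231 V=24.1231[hold]  S*(3)=108.8265
k=2: j=0 S=85.0460 intr=66.6240 cont=65.7190 V=66.6240[EX]; j=1 S=100.2400 intr=51.4300 cont=50.5250 V=51.4300[EX]; j=2 S=118.1485 intr=33.5215 cont=32.9869 V=33.5215[EX]  S*(2)=118.1485
k=1: j=0 S=92.3310 intr=59.3390 cont=58.4340 V=59.3390[EX]; j=1 S=108.8265 intr=42.8435 cont=41.9385 V=42.8435[EX]  S*(1)=108.8265
k=0: j=0 S=100.2400 intr=51.4300 cont=50.5250 V=51.4300[EX]  S*(0)=100.2400

price = 51.4300
boundary = 100.2400 108.8265 118.1485 108.8265 118.1485 108.8265 118.1485 128.2690
tree:
51.4300
59.3390 42.8435
66.6240 51.4300 33.5215
73.3342 59.3390 42.8435 24.1231
79.5149 66.6240 51.4300 33.5215 15.5862
85.2080 73.3342 59.3390 42.8435 23.4754 8.3659
90.4519 79.5149 66.6240 51.4300 33.5215 14.3232 2.8741
95.2820 85.2080 73.3342 59.3390 42.8435 23.4010 5.9731 0.0000
99.7311 90.4519 79.5149 66.6240 51.4300 33.5215 12.4136 0.0000 0.0000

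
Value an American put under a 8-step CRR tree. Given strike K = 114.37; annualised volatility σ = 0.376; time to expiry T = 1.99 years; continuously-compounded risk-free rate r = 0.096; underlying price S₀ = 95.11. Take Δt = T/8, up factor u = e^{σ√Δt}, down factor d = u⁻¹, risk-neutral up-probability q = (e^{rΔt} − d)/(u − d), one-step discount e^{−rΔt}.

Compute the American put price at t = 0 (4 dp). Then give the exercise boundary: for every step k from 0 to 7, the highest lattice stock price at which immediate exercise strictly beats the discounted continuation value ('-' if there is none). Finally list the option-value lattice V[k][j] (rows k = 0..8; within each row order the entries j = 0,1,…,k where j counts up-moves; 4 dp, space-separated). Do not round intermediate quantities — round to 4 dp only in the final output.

params: Δt=0.24875 u=1.20627 d=0.82900 q=0.51731 e^(-rΔt)=0.97640
t_8 payoffs: 93.1531 83.4978 69.4485 49.0058 19.2600 0.0000 0.0000 0.0000 0.0000
t_7: node(7,0) S=25.5932 payoff=88.7768 vs cont=86.0780 → 88.7768 [stop]  node(7,1) S=37.2401 payoff=77.1299 vs cont=74.4311 → 77.1299 [stop]  node(7,2) S=54.1873 payoff=60.1827 vs cont=57.4839 → 60.1827 [stop]  node(7,3) S=78.8466 payoff=35.5234 vs cont=32.8246 → 35.5234 [stop]  node(7,4) S=114.7279 payoff=0.0000 vs cont=9.0771 → 9.0771 [wait]  node(7,5) S=166.9380 payoff=0.0000 vs cont=0.0000 → 0.0000 [wait]  node(7,6) S=242.9076 payoff=0.0000 vs cont=0.0000 → 0.0000 [wait]  node(7,7) S=353.4493 payoff=0.0000 vs cont=0.0000 → 0.0000 [wait]  ⇒ S*(7)=78.8466
t_6: node(6,0) S=30.8722 payoff=83.4978 vs cont=80.7989 → 83.4978 [stop]  node(6,1) S=44.9215 payoff=69.4485 vs cont=66.7497 → 69.4485 [stop]  node(6,2) S=65.3642 payoff=49.0058 vs cont=46.3070 → 49.0058 [stop]  node(6,3) S=95.1100 payoff=19.2600 vs cont=21.3269 → 21.3269 [wait]  node(6,4) S=138.3924 payoff=0.0000 vs cont=4.2780 → 4.2780 [wait]  node(6,5) S=201.3716 payoff=0.0000 vs cont=0.0000 → 0.0000 [wait]  node(6,6) S=293.0111 payoff=0.0000 vs cont=0.0000 → 0.0000 [wait]  ⇒ S*(6)=65.3642
t_5: node(5,0) S=37.2401 payoff=77.1299 vs cont=74.4311 → 77.1299 [stop]  node(5,1) S=54.1873 payoff=60.1827 vs cont=57.4839 → 60.1827 [stop]  node(5,2) S=78.8466 payoff=35.5234 vs cont=33.8686 → 35.5234 [stop]  node(5,3) S=114.7279 payoff=0.0000 vs cont=12.2121 → 12.2121 [wait]  node(5,4) S=166.9380 payoff=0.0000 vs cont=2.0162 → 2.0162 [wait]  node(5,5) S=242.9076 payoff=0.0000 vs cont=0.0000 → 0.0000 [wait]  ⇒ S*(5)=78.8466
t_4: node(4,0) S=44.9215 payoff=69.4485 vs cont=66.7497 → 69.4485 [stop]  node(4,1) S=65.3642 payoff=49.0058 vs cont=46.3070 → 49.0058 [stop]  node(4,2) S=95.1100 payoff=19.2600 vs cont=22.9104 → 22.9104 [wait]  node(4,3) S=138.3924 payoff=0.0000 vs cont=6.7739 → 6.7739 [wait]  node(4,4) S=201.3716 payoff=0.0000 vs cont=0.9502 → 0.9502 [wait]  ⇒ S*(4)=65.3642
t_3: node(3,0) S=54.1873 payoff=60.1827 vs cont=57.4839 → 60.1827 [stop]  node(3,1) S=78.8466 payoff=35.5234 vs cont=34.6684 → 35.5234 [stop]  node(3,2) S=114.7279 payoff=0.0000 vs cont=14.2191 → 14.2191 [wait]  node(3,3) S=166.9380 payoff=0.0000 vs cont=3.6725 → 3.6725 [wait]  ⇒ S*(3)=78.8466
t_2: node(2,0) S=65.3642 payoff=49.0058 vs cont=46.3070 → 49.0058 [stop]  node(2,1) S=95.1100 payoff=19.2600 vs cont=23.9242 → 23.9242 [wait]  node(2,2) S=138.3924 payoff=0.0000 vs cont=8.5564 → 8.5564 [wait]  ⇒ S*(2)=65.3642
t_1: node(1,0) S=78.8466 payoff=35.5234 vs cont=35.1805 → 35.5234 [stop]  node(1,1) S=114.7279 payoff=0.0000 vs cont=15.5973 → 15.5973 [wait]  ⇒ S*(1)=78.8466
t_0: node(0,0) S=95.1100 payoff=19.2600 vs cont=24.6203 → 24.6203 [wait]  ⇒ S*(0)=-

price = 24.6203
boundary = - 78.8466 65.3642 78.8466 65.3642 78.8466 65.3642 78.8466
tree:
24.6203
35.5234 15.5973
49.0058 23.9242 8.5564
60.1827 35.5234 14.2191 3.6725
69.4485 49.0058 22.9104 6.7739 0.9502
77.1299 60.1827 35.5234 12.2121 2.0162 0.0000
83.4978 69.4485 49.0058 21.3269 4.2780 0.0000 0.0000
88.7768 77.1299 60.1827 35.5234 9.0771 0.0000 0.0000 0.0000
93.1531 83.4978 69.4485 49.0058 19.2600 0.0000 0.0000 0.0000 0.0000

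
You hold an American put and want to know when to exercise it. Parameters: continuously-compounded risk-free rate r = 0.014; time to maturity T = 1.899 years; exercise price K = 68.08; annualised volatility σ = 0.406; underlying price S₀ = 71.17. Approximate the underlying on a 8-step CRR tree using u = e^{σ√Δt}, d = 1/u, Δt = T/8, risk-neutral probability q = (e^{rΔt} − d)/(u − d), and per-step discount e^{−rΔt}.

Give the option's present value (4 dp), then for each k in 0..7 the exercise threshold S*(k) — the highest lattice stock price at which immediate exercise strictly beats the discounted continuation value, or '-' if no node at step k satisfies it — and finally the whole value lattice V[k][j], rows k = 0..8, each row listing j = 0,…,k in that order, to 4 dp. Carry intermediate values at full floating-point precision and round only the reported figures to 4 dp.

Δt=0.23738  u=1.21873  d=0.82053  q=0.45907  discount=0.99668
step 8 (expiry): payoffs max(K−S,0) = 53.4568 46.3602 35.8196 20.1637 0.0000 0.0000 0.0000 0.0000 0.0000
step 7: (k=7,j=0): S=17.8217, (K−S)⁺=50.2583, hold=50.0324 ⇒ V=50.2583 exercise | (k=7,j=1): S=26.4705, (K−S)⁺=41.6095, hold=41.3836 ⇒ V=41.6095 exercise | (k=7,j=2): S=39.3166, (K−S)⁺=28.7634, hold=28.5375 ⇒ V=28.7634 exercise | (k=7,j=3): S=58.3969, (K−S)⁺=9.6831, hold=10.8710 ⇒ V=10.8710 continue | (k=7,j=4): S=86.7369, (K−S)⁺=0.0000, hold=0.0000 ⇒ V=0.0000 continue | (k=7,j=5): S=128.8302, (K−S)⁺=0.0000, hold=0.0000 ⇒ V=0.0000 continue | (k=7,j=6): S=191.3512, (K−S)⁺=0.0000, hold=0.0000 ⇒ V=0.0000 continue | (k=7,j=7): S=284.2137, (K−S)⁺=0.0000, hold=0.0000 ⇒ V=0.0000 continue  boundary S*=39.3166
step 6: (k=6,j=0): S=21.7198, (K−S)⁺=46.3602, hold=46.1343 ⇒ V=46.3602 exercise | (k=6,j=1): S=32.2604, (K−S)⁺=35.8196, hold=35.5937 ⇒ V=35.8196 exercise | (k=6,j=2): S=47.9163, (K−S)⁺=20.1637, hold=20.4814 ⇒ V=20.4814 continue | (k=6,j=3): S=71.1700, (K−S)⁺=0.0000, hold=5.8610 ⇒ V=5.8610 continue | (k=6,j=4): S=105.7087, (K−S)⁺=0.0000, hold=0.0000 ⇒ V=0.0000 continue | (k=6,j=5): S=157.0089, (K−S)⁺=0.0000, hold=0.0000 ⇒ V=0.0000 continue | (k=6,j=6): S=233.2051, (K−S)⁺=0.0000, hold=0.0000 ⇒ V=0.0000 continue  boundary S*=32.2604
step 5: (k=5,j=0): S=26.4705, (K−S)⁺=41.6095, hold=41.3836 ⇒ V=41.6095 exercise | (k=5,j=1): S=39.3166, (K−S)⁺=28.7634, hold=28.6828 ⇒ V=28.7634 exercise | (k=5,j=2): S=58.3969, (K−S)⁺=9.6831, hold=13.7239 ⇒ V=13.7239 continue | (k=5,j=3): S=86.7369, (K−S)⁺=0.0000, hold=3.1599 ⇒ V=3.1599 continue | (k=5,j=4): S=128.8302, (K−S)⁺=0.0000, hold=0.0000 ⇒ V=0.0000 continue | (k=5,j=5): S=191.3512, (K−S)⁺=0.0000, hold=0.0000 ⇒ V=0.0000 continue  boundary S*=39.3166
step 4: (k=4,j=0): S=32.2604, (K−S)⁺=35.8196, hold=35.5937 ⇒ V=35.8196 exercise | (k=4,j=1): S=47.9163, (K−S)⁺=20.1637, hold=21.7867 ⇒ V=21.7867 continue | (k=4,j=2): S=71.1700, (K−S)⁺=0.0000, hold=8.8449 ⇒ V=8.8449 continue | (k=4,j=3): S=105.7087, (K−S)⁺=0.0000, hold=1.7036 ⇒ V=1.7036 continue | (k=4,j=4): S=157.0089, (K−S)⁺=0.0000, hold=0.0000 ⇒ V=0.0000 continue  boundary S*=32.2604
step 3: (k=3,j=0): S=39.3166, (K−S)⁺=28.7634, hold=29.2801 ⇒ V=29.2801 continue | (k=3,j=1): S=58.3969, (K−S)⁺=9.6831, hold=15.7929 ⇒ V=15.7929 continue | (k=3,j=2): S=86.7369, (K−S)⁺=0.0000, hold=5.5481 ⇒ V=5.5481 continue | (k=3,j=3): S=128.8302, (K−S)⁺=0.0000, hold=0.9185 ⇒ V=0.9185 continue  boundary S*=-
step 2: (k=2,j=0): S=47.9163, (K−S)⁺=20.1637, hold=23.0120 ⇒ V=23.0120 continue | (k=2,j=1): S=71.1700, (K−S)⁺=0.0000, hold=11.0531 ⇒ V=11.0531 continue | (k=2,j=2): S=105.7087, (K−S)⁺=0.0000, hold=3.4114 ⇒ V=3.4114 continue  boundary S*=-
step 1: (k=1,j=0): S=58.3969, (K−S)⁺=9.6831, hold=17.4639 ⇒ V=17.4639 continue | (k=1,j=1): S=86.7369, (K−S)⁺=0.0000, hold=7.5200 ⇒ V=7.5200 continue  boundary S*=-
step 0: (k=0,j=0): S=71.1700, (K−S)⁺=0.0000, hold=12.8562 ⇒ V=12.8562 continue  boundary S*=-

price = 12.8562
boundary = - - - - 32.2604 39.3166 32.2604 39.3166
tree:
12.8562
17.4639 7.5200
23.0120 11.0531 3.4114
29.2801 15.7929 5.5481 0.9185
35.8196 21.7867 8.8449 1.7036 0.0000
41.6095 28.7634 13.7239 3.1599 0.0000 0.0000
46.3602 35.8196 20.4814 5.8610 0.0000 0.0000 0.0000
50.2583 41.6095 28.7634 10.8710 0.0000 0.0000 0.0000 0.0000
53.4568 46.3602 35.8196 20.1637 0.0000 0.0000 0.0000 0.0000 0.0000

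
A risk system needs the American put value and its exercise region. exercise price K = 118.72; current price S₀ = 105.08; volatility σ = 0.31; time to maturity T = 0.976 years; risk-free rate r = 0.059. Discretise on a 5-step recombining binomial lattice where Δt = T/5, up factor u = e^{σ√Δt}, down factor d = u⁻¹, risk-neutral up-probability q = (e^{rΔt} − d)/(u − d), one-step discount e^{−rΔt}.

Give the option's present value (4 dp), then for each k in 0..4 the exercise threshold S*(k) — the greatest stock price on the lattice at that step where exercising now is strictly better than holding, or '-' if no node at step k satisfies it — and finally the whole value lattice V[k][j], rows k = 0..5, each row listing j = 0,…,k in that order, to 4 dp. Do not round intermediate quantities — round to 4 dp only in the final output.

params: Δt=0.19520 u=1.14679 d=0.87200 q=0.50797 e^(-rΔt)=0.98855
t_5 payoffs: 65.7403 49.0455 27.0899 0.0000 0.0000 0.0000
t_4: node(4,0) S=60.7564 payoff=57.9636 vs cont=56.6042 → 57.9636 [stop]  node(4,1) S=79.9017 payoff=38.8183 vs cont=37.4589 → 38.8183 [stop]  node(4,2) S=105.0800 payoff=13.6400 vs cont=13.1765 → 13.6400 [stop]  node(4,3) S=138.1924 payoff=0.0000 vs cont=0.0000 → 0.0000 [wait]  node(4,4) S=181.7391 payoff=0.0000 vs cont=0.0000 → 0.0000 [wait]  ⇒ S*(4)=105.0800
t_3: node(3,0) S=69.6745 payoff=49.0455 vs cont=47.6861 → 49.0455 [stop]  node(3,1) S=91.6301 payoff=27.0899 vs cont=25.7305 → 27.0899 [stop]  node(3,2) S=120.5042 payoff=0.0000 vs cont=6.6345 → 6.6345 [wait]  node(3,3) S=158.4770 payoff=0.0000 vs cont=0.0000 → 0.0000 [wait]  ⇒ S*(3)=91.6301
t_2: node(2,0) S=79.9017 payoff=38.8183 vs cont=37.4589 → 38.8183 [stop]  node(2,1) S=105.0800 payoff=13.6400 vs cont=16.5080 → 16.5080 [wait]  node(2,2) S=138.1924 payoff=0.0000 vs cont=3.2270 → 3.2270 [wait]  ⇒ S*(2)=79.9017
t_1: node(1,0) S=91.6301 payoff=27.0899 vs cont=27.1707 → 27.1707 [wait]  node(1,1) S=120.5042 payoff=0.0000 vs cont=9.6499 → 9.6499 [wait]  ⇒ S*(1)=-
t_0: node(0,0) S=105.0800 payoff=13.6400 vs cont=18.0615 → 18.0615 [wait]  ⇒ S*(0)=-

price = 18.0615
boundary = - - 79.9017 91.6301 105.0800
tree:
18.0615
27.1707 9.6499
38.8183 16.5080 3.2270
49.0455 27.0899 6.6345 0.0000
57.9636 38.8183 13.6400 0.0000 0.0000
65.7403 49.0455 27.0899 0.0000 0.0000 0.0000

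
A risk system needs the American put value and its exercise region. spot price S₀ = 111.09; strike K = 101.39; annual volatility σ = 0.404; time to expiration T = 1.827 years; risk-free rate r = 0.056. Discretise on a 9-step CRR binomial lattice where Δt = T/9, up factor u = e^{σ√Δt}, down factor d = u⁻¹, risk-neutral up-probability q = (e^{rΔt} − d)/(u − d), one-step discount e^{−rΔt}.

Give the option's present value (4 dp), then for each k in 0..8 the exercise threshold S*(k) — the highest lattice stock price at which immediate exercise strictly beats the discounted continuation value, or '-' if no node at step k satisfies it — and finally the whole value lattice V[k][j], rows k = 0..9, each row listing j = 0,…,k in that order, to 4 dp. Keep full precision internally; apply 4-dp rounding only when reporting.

price = 14.6065
boundary = - - - - 53.6372 64.3455 53.6372 64.3455 77.1917
tree:
14.6065
20.5438 8.6672
28.1084 13.0220 4.2626
37.2779 19.0662 6.9322 1.5378
47.7528 27.0701 11.0448 2.7433 0.2983
56.6790 37.0445 17.1518 4.8421 0.5868 0.0000
64.1198 47.7528 25.7707 8.4345 1.1543 0.0000 0.0000
70.3222 56.6790 37.0445 14.4467 2.2707 0.0000 0.0000 0.0000
75.4925 64.1198 47.7528 24.1983 4.4670 0.0000 0.0000 0.0000 0.0000
79.8023 70.3222 56.6790 37.0445 8.7875 0.0000 0.0000 0.0000 0.0000 0.0000

Δt=0.20300, u=1.19964, d=0.83358, q=0.48585, disc=e^(-rΔt)=0.98870
k=9 terminal: V=max(K-S,0) → 79.8023 70.3222 56.6790 37.0445 8.7875 0.0000 0.0000 0.0000 0.0000 0.0000
k=8: j=0 S=25.8975 intr=75.4925 cont=74.3464 V=75.4925[EX]; j=1 S=37.2702 intr=64.1198 cont=62.9737 V=64.1198[EX]; j=2 S=53.6372 intr=47.7528 cont=46.6067 V=47.7528[EX]; j=3 S=77.1917 intr=24.1983 cont=23.0522 V=24.1983[EX]; j=4 S=111.0900 intr=0.0000 cont=4.4670 V=4.4670[hold]; j=5 S=159.8745 intr=0.0000 cont=0.0000 V=0.0000[hold]; j=6 S=230.0825 intr=0.0000 cont=0.0000 V=0.0000[hold]; j=7 S=331.1219 intr=0.0000 cont=0.0000 V=0.0000[hold]; j=8 S=476.5321 intr=0.0000 cont=0.0000 V=0.0000[hold]  S*(8)=77.1917
k=7: j=0 S=31.0678 intr=70.3222 cont=69.1762 V=70.3222[EX]; j=1 S=44.7110 intr=56.6790 cont=55.5329 V=56.6790[EX]; j=2 S=64.3455 intr=37.0445 cont=35.8984 V=37.0445[EX]; j=3 S=92.6025 intr=8.7875 cont=14.4467 V=14.4467[hold]; j=4 S=133.2684 intr=0.0000 cont=2.2707 V=2.2707[hold]; j=5 S=191.7924 intr=0.0000 cont=0.0000 V=0.0000[hold]; j=6 S=276.0169 intr=0.0000 cont=0.0000 V=0.0000[hold]; j=7 S=397.2282 intr=0.0000 cont=0.0000 V=0.0000[hold]  S*(7)=64.3455
k=6: j=0 S=37.2702 intr=64.1198 cont=62.9737 V=64.1198[EX]; j=1 S=53.6372 intr=47.7528 cont=46.6067 V=47.7528[EX]; j=2 S=77.1917 intr=24.1983 cont=25.7707 V=25.7707[hold]; j=3 S=111.0900 intr=0.0000 cont=8.4345 V=8.4345[hold]; j=4 S=159.8745 intr=0.0000 cont=1.1543 V=1.1543[hold]; j=5 S=230.0825 intr=0.0000 cont=0.0000 V=0.0000[hold]; j=6 S=331.1219 intr=0.0000 cont=0.0000 V=0.0000[hold]  S*(6)=53.6372
k=5: j=0 S=44.7110 intr=56.6790 cont=55.5329 V=56.6790[EX]; j=1 S=64.3455 intr=37.0445 cont=36.6537 V=37.0445[EX]; j=2 S=92.6025 intr=8.7875 cont=17.1518 V=17.1518[hold]; j=3 S=133.2684 intr=0.0000 cont=4.8421 V=4.8421[hold]; j=4 S=191.7924 intr=0.0000 cont=0.5868 V=0.5868[hold]; j=5 S=276.0169 intr=0.0000 cont=0.0000 V=0.0000[hold]  S*(5)=64.3455
k=4: j=0 S=53.6372 intr=47.7528 cont=46.6067 V=47.7528[EX]; j=1 S=77.1917 intr=24.1983 cont=27.0701 V=27.0701[hold]; j=2 S=111.0900 intr=0.0000 cont=11.0448 V=11.0448[hold]; j=3 S=159.8745 intr=0.0000 cont=2.7433 V=2.7433[hold]; j=4 S=230.0825 intr=0.0000 cont=0.2983 V=0.2983[hold]  S*(4)=53.6372
k=3: j=0 S=64.3455 intr=37.0445 cont=37.2779 V=37.2779[hold]; j=1 S=92.6025 intr=8.7875 cont=19.0662 V=19.0662[hold]; j=2 S=133.2684 intr=0.0000 cont=6.9322 V=6.9322[hold]; j=3 S=191.7924 intr=0.0000 cont=1.5378 V=1.5378[hold]  S*(3)=-
k=2: j=0 S=77.1917 intr=24.1983 cont=28.1084 V=28.1084[hold]; j=1 S=111.0900 intr=0.0000 cont=13.0220 V=13.0220[hold]; j=2 S=159.8745 intr=0.0000 cont=4.2626 V=4.2626[hold]  S*(2)=-
k=1: j=0 S=92.6025 intr=8.7875 cont=20.5438 V=20.5438[hold]; j=1 S=133.2684 intr=0.0000 cont=8.6672 V=8.6672[hold]  S*(1)=-
k=0: j=0 S=111.0900 intr=0.0000 cont=14.6065 V=14.6065[hold]  S*(0)=-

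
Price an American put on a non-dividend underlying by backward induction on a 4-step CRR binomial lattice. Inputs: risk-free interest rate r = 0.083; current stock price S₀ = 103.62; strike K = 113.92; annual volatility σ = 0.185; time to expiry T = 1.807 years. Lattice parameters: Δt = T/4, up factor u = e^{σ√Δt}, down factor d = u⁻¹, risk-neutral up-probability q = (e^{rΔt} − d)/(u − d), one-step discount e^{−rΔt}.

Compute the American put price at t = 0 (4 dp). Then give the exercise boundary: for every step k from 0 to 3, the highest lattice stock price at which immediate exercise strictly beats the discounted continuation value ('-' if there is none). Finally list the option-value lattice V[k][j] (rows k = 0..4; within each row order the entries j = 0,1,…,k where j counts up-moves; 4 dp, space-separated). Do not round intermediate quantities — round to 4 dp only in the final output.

price = 10.9157
boundary = - 91.5044 80.8055 91.5044
tree:
10.9157
22.4156 4.6032
33.1145 10.4033 1.3640
42.5625 22.4156 3.7482 0.0000
50.9059 33.1145 10.3000 0.0000 0.0000

Δt=0.45175, u=1.13240, d=0.88308, q=0.62220, disc=e^(-rΔt)=0.96320
k=4 terminal: V=max(K-S,0) → 50.9059 33.1145 10.3000 0.0000 0.0000
k=3: j=0 S=71.3575 intr=42.5625 cont=38.3702 V=42.5625[EX]; j=1 S=91.5044 intr=22.4156 cont=18.2232 V=22.4156[EX]; j=2 S=117.3397 intr=0.0000 cont=3.7482 V=3.7482[hold]; j=3 S=150.4693 intr=0.0000 cont=0.0000 V=0.0000[hold]  S*(3)=91.5044
k=2: j=0 S=80.8055 intr=33.1145 cont=28.9222 V=33.1145[EX]; j=1 S=103.6200 intr=10.3000 cont=10.4033 V=10.4033[hold]; j=2 S=132.8760 intr=0.0000 cont=1.3640 V=1.3640[hold]  S*(2)=80.8055
k=1: j=0 S=91.5044 intr=22.4156 cont=18.2851 V=22.4156[EX]; j=1 S=117.3397 intr=0.0000 cont=4.6032 V=4.6032[hold]  S*(1)=91.5044
k=0: j=0 S=103.6200 intr=10.3000 cont=10.9157 V=10.9157[hold]  S*(0)=-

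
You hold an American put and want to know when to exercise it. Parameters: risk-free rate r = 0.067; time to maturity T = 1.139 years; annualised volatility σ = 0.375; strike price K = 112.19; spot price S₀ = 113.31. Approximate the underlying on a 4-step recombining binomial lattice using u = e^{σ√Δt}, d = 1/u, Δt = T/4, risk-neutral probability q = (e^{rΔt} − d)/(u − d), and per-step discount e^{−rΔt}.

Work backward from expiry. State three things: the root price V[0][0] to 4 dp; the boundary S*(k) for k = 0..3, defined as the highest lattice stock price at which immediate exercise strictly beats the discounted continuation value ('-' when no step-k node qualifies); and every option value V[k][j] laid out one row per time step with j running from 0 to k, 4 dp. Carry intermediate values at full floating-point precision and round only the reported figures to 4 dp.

price = 13.4015
boundary = - - 75.9377 92.7604
tree:
13.4015
22.5321 4.7140
36.2523 9.5703 0.0000
50.0242 19.4296 0.0000 0.0000
61.2984 36.2523 0.0000 0.0000 0.0000

Δt=0.28475  u=1.22153  d=0.81864  q=0.49795  discount=0.98110
step 4 (expiry): payoffs max(K−S,0) = 61.2984 36.2523 0.0000 0.0000 0.0000
step 3: (k=3,j=0): S=62.1658, (K−S)⁺=50.0242, hold=47.9041 ⇒ V=50.0242 exercise | (k=3,j=1): S=92.7604, (K−S)⁺=19.4296, hold=17.8566 ⇒ V=19.4296 exercise | (k=3,j=2): S=138.4120, (K−S)⁺=0.0000, hold=0.0000 ⇒ V=0.0000 continue | (k=3,j=3): S=206.5308, (K−S)⁺=0.0000, hold=0.0000 ⇒ V=0.0000 continue  boundary S*=92.7604
step 2: (k=2,j=0): S=75.9377, (K−S)⁺=36.2523, hold=34.1322 ⇒ V=36.2523 exercise | (k=2,j=1): S=113.3100, (K−S)⁺=0.0000, hold=9.5703 ⇒ V=9.5703 continue | (k=2,j=2): S=169.0750, (K−S)⁺=0.0000, hold=0.0000 ⇒ V=0.0000 continue  boundary S*=75.9377
step 1: (k=1,j=0): S=92.7604, (K−S)⁺=19.4296, hold=22.5321 ⇒ V=22.5321 continue | (k=1,j=1): S=138.4120, (K−S)⁺=0.0000, hold=4.7140 ⇒ V=4.7140 continue  boundary S*=-
step 0: (k=0,j=0): S=113.3100, (K−S)⁺=0.0000, hold=13.4015 ⇒ V=13.4015 continue  boundary S*=-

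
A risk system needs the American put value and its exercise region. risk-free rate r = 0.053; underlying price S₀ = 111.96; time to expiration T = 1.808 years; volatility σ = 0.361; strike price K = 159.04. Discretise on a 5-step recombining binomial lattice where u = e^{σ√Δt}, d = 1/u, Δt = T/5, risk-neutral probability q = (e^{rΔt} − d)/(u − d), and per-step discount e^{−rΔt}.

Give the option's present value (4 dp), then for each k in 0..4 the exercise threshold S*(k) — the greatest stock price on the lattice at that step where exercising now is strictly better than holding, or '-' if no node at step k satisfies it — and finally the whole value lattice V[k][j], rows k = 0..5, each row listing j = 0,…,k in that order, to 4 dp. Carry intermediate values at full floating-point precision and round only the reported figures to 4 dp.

Δt=0.36160, u=1.24244, d=0.80486, q=0.49016, disc=e^(-rΔt)=0.98102
k=5 terminal: V=max(K-S,0) → 121.2238 100.6643 68.9273 19.9359 0.0000 0.0000
k=4: j=0 S=46.9845 intr=112.0555 cont=109.0365 V=112.0555[EX]; j=1 S=72.5285 intr=86.5115 cont=83.4925 V=86.5115[EX]; j=2 S=111.9600 intr=47.0800 cont=44.0611 V=47.0800[EX]; j=3 S=172.8291 intr=0.0000 cont=9.9712 V=9.9712[hold]; j=4 S=266.7908 intr=0.0000 cont=0.0000 V=0.0000[hold]  S*(4)=111.9600
k=3: j=0 S=58.3757 intr=100.6643 cont=97.6454 V=100.6643[EX]; j=1 S=90.1127 intr=68.9273 cont=65.9084 V=68.9273[EX]; j=2 S=139.1041 intr=19.9359 cont=28.3423 V=28.3423[hold]; j=3 S=214.7306 intr=0.0000 cont=4.9872 V=4.9872[hold]  S*(3)=90.1127
k=2: j=0 S=72.5285 intr=86.5115 cont=83.4925 V=86.5115[EX]; j=1 S=111.9600 intr=47.0800 cont=48.1033 V=48.1033[hold]; j=2 S=172.8291 intr=0.0000 cont=16.5738 V=16.5738[hold]  S*(2)=72.5285
k=1: j=0 S=90.1127 intr=68.9273 cont=66.4004 V=68.9273[EX]; j=1 S=139.1041 intr=19.9359 cont=32.0290 V=32.0290[hold]  S*(1)=90.1127
k=0: j=0 S=111.9600 intr=47.0800 cont=49.8761 V=49.8761[hold]  S*(0)=-

price = 49.8761
boundary = - 90.1127 72.5285 90.1127 111.9600
tree:
49.8761
68.9273 32.0290
86.5115 48.1033 16.5738
100.6643 68.9273 28.3423 4.9872
112.0555 86.5115 47.0800 9.9712 0.0000
121.2238 100.6643 68.9273 19.9359 0.0000 0.0000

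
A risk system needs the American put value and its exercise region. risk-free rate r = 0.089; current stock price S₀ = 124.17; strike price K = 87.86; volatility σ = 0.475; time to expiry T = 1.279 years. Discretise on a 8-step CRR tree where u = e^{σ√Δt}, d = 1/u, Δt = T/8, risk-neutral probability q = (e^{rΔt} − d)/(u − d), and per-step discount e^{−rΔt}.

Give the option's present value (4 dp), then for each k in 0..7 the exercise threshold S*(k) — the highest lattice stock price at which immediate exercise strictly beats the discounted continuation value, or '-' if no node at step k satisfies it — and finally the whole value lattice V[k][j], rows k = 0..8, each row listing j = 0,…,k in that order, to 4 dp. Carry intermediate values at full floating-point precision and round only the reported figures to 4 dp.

price = 5.9560
boundary = - - - - 58.0874 48.0395 58.0874 70.2369
tree:
5.9560
9.3010 2.6508
14.1669 4.5117 0.7927
20.9298 7.5468 1.4866 0.0941
29.7726 12.3439 2.7777 0.1872 0.0000
39.8205 19.5894 5.1683 0.3724 0.0000 0.0000
48.1304 29.7726 9.5702 0.7408 0.0000 0.0000 0.0000
55.0028 39.8205 17.6231 1.4739 0.0000 0.0000 0.0000 0.0000
60.6864 48.1304 29.7726 2.9323 0.0000 0.0000 0.0000 0.0000 0.0000

params: Δt=0.15987 u=1.20916 d=0.82702 q=0.49016 e^(-rΔt)=0.98587
t_8 payoffs: 60.6864 48.1304 29.7726 2.9323 0.0000 0.0000 0.0000 0.0000 0.0000
t_7: node(7,0) S=32.8572 payoff=55.0028 vs cont=53.7615 → 55.0028 [stop]  node(7,1) S=48.0395 payoff=39.8205 vs cont=38.5792 → 39.8205 [stop]  node(7,2) S=70.2369 payoff=17.6231 vs cont=16.3818 → 17.6231 [stop]  node(7,3) S=102.6911 payoff=0.0000 vs cont=1.4739 → 1.4739 [wait]  node(7,4) S=150.1414 payoff=0.0000 vs cont=0.0000 → 0.0000 [wait]  node(7,5) S=219.5168 payoff=0.0000 vs cont=0.0000 → 0.0000 [wait]  node(7,6) S=320.9484 payoff=0.0000 vs cont=0.0000 → 0.0000 [wait]  node(7,7) S=469.2483 payoff=0.0000 vs cont=0.0000 → 0.0000 [wait]  ⇒ S*(7)=70.2369
t_6: node(6,0) S=39.7296 payoff=48.1304 vs cont=46.8891 → 48.1304 [stop]  node(6,1) S=58.0874 payoff=29.7726 vs cont=28.5313 → 29.7726 [stop]  node(6,2) S=84.9277 payoff=2.9323 vs cont=9.5702 → 9.5702 [wait]  node(6,3) S=124.1700 payoff=0.0000 vs cont=0.7408 → 0.7408 [wait]  node(6,4) S=181.5449 payoff=0.0000 vs cont=0.0000 → 0.0000 [wait]  node(6,5) S=265.4309 payoff=0.0000 vs cont=0.0000 → 0.0000 [wait]  node(6,6) S=388.0779 payoff=0.0000 vs cont=0.0000 → 0.0000 [wait]  ⇒ S*(6)=58.0874
t_5: node(5,0) S=48.0395 payoff=39.8205 vs cont=38.5792 → 39.8205 [stop]  node(5,1) S=70.2369 payoff=17.6231 vs cont=19.5894 → 19.5894 [wait]  node(5,2) S=102.6911 payoff=0.0000 vs cont=5.1683 → 5.1683 [wait]  node(5,3) S=150.1414 payoff=0.0000 vs cont=0.3724 → 0.3724 [wait]  node(5,4) S=219.5168 payoff=0.0000 vs cont=0.0000 → 0.0000 [wait]  node(5,5) S=320.9484 payoff=0.0000 vs cont=0.0000 → 0.0000 [wait]  ⇒ S*(5)=48.0395
t_4: node(4,0) S=58.0874 payoff=29.7726 vs cont=29.4815 → 29.7726 [stop]  node(4,1) S=84.9277 payoff=2.9323 vs cont=12.3439 → 12.3439 [wait]  node(4,2) S=124.1700 payoff=0.0000 vs cont=2.7777 → 2.7777 [wait]  node(4,3) S=181.5449 payoff=0.0000 vs cont=0.1872 → 0.1872 [wait]  node(4,4) S=265.4309 payoff=0.0000 vs cont=0.0000 → 0.0000 [wait]  ⇒ S*(4)=58.0874
t_3: node(3,0) S=70.2369 payoff=17.6231 vs cont=20.9298 → 20.9298 [wait]  node(3,1) S=102.6911 payoff=0.0000 vs cont=7.5468 → 7.5468 [wait]  node(3,2) S=150.1414 payoff=0.0000 vs cont=1.4866 → 1.4866 [wait]  node(3,3) S=219.5168 payoff=0.0000 vs cont=0.0941 → 0.0941 [wait]  ⇒ S*(3)=-
t_2: node(2,0) S=84.9277 payoff=2.9323 vs cont=14.1669 → 14.1669 [wait]  node(2,1) S=124.1700 payoff=0.0000 vs cont=4.5117 → 4.5117 [wait]  node(2,2) S=181.5449 payoff=0.0000 vs cont=0.7927 → 0.7927 [wait]  ⇒ S*(2)=-
t_1: node(1,0) S=102.6911 payoff=0.0000 vs cont=9.3010 → 9.3010 [wait]  node(1,1) S=150.1414 payoff=0.0000 vs cont=2.6508 → 2.6508 [wait]  ⇒ S*(1)=-
t_0: node(0,0) S=124.1700 payoff=0.0000 vs cont=5.9560 → 5.9560 [wait]  ⇒ S*(0)=-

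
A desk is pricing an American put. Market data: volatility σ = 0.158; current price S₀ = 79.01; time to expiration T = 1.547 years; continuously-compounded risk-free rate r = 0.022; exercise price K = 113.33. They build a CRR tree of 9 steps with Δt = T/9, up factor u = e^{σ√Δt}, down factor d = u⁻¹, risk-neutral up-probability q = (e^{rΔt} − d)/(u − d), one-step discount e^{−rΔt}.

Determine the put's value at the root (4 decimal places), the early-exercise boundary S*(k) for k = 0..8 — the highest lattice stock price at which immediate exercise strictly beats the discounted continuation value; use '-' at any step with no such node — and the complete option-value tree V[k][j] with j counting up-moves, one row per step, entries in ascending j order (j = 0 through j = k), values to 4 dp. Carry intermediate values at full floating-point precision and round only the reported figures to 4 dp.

price = 34.3200
boundary = 79.0100 84.3589 90.0699 84.3589 90.0699 96.1676 90.0699 96.1676 102.6781
tree:
34.3200
39.3298 28.9711
44.0219 34.3200 23.2601
48.4164 39.3298 28.9711 17.4534
52.5324 44.0219 34.3200 23.2601 12.0597
56.3874 48.4164 39.3298 28.9711 17.1624 7.2955
59.9979 52.5324 44.0219 34.3200 23.2601 11.4444 3.4034
63.3795 56.3874 48.4164 39.3298 28.9711 17.1624 6.0906 0.8728
66.5467 59.9979 52.5324 44.0219 34.3200 23.2601 10.6519 1.7972 0.0000
69.5131 63.3795 56.3874 48.4164 39.3298 28.9711 17.1624 3.7007 0.0000 0.0000

Δt=0.17189  u=1.06770  d=0.93659  q=0.51253  discount=0.99623
step 9 (expiry): payoffs max(K−S,0) = 69.5131 63.3795 56.3874 48.4164 39.3298 28.9711 17.1624 3.7007 0.0000 0.0000
step 8: (k=8,j=0): S=46.7833, (K−S)⁺=66.5467, hold=66.1189 ⇒ V=66.5467 exercise | (k=8,j=1): S=53.3321, (K−S)⁺=59.9979, hold=59.5701 ⇒ V=59.9979 exercise | (k=8,j=2): S=60.7976, (K−S)⁺=52.5324, hold=52.1046 ⇒ V=52.5324 exercise | (k=8,j=3): S=69.3081, (K−S)⁺=44.0219, hold=43.5941 ⇒ V=44.0219 exercise | (k=8,j=4): S=79.0100, (K−S)⁺=34.3200, hold=33.8922 ⇒ V=34.3200 exercise | (k=8,j=5): S=90.0699, (K−S)⁺=23.2601, hold=22.8323 ⇒ V=23.2601 exercise | (k=8,j=6): S=102.6781, (K−S)⁺=10.6519, hold=10.2242 ⇒ V=10.6519 exercise | (k=8,j=7): S=117.0511, (K−S)⁺=0.0000, hold=1.7972 ⇒ V=1.7972 continue | (k=8,j=8): S=133.4360, (K−S)⁺=0.0000, hold=0.0000 ⇒ V=0.0000 continue  boundary S*=102.6781
step 7: (k=7,j=0): S=49.9505, (K−S)⁺=63.3795, hold=62.9517 ⇒ V=63.3795 exercise | (k=7,j=1): S=56.9426, (K−S)⁺=56.3874, hold=55.9596 ⇒ V=56.3874 exercise | (k=7,j=2): S=64.9136, (K−S)⁺=48.4164, hold=47.9887 ⇒ V=48.4164 exercise | (k=7,j=3): S=74.0002, (K−S)⁺=39.3298, hold=38.9020 ⇒ V=39.3298 exercise | (k=7,j=4): S=84.3589, (K−S)⁺=28.9711, hold=28.5433 ⇒ V=28.9711 exercise | (k=7,j=5): S=96.1676, (K−S)⁺=17.1624, hold=16.7347 ⇒ V=17.1624 exercise | (k=7,j=6): S=109.6293, (K−S)⁺=3.7007, hold=6.0906 ⇒ V=6.0906 continue | (k=7,j=7): S=124.9753, (K−S)⁺=0.0000, hold=0.8728 ⇒ V=0.8728 continue  boundary S*=96.1676
step 6: (k=6,j=0): S=53.3321, (K−S)⁺=59.9979, hold=59.5701 ⇒ V=59.9979 exercise | (k=6,j=1): S=60.7976, (K−S)⁺=52.5324, hold=52.1046 ⇒ V=52.5324 exercise | (k=6,j=2): S=69.3081, (K−S)⁺=44.0219, hold=43.5941 ⇒ V=44.0219 exercise | (k=6,j=3): S=79.0100, (K−S)⁺=34.3200, hold=33.8922 ⇒ V=34.3200 exercise | (k=6,j=4): S=90.0699, (K−S)⁺=23.2601, hold=22.8323 ⇒ V=23.2601 exercise | (k=6,j=5): S=102.6781, (K−S)⁺=10.6519, hold=11.4444 ⇒ V=11.4444 continue | (k=6,j=6): S=117.0511, (K−S)⁺=0.0000, hold=3.4034 ⇒ V=3.4034 continue  boundary S*=90.0699
step 5: (k=5,j=0): S=56.9426, (K−S)⁺=56.3874, hold=55.9596 ⇒ V=56.3874 exercise | (k=5,j=1): S=64.9136, (K−S)⁺=48.4164, hold=47.9887 ⇒ V=48.4164 exercise | (k=5,j=2): S=74.0002, (K−S)⁺=39.3298, hold=38.9020 ⇒ V=39.3298 exercise | (k=5,j=3): S=84.3589, (K−S)⁺=28.9711, hold=28.5433 ⇒ V=28.9711 exercise | (k=5,j=4): S=96.1676, (K−S)⁺=17.1624, hold=17.1393 ⇒ V=17.1624 exercise | (k=5,j=5): S=109.6293, (K−S)⁺=3.7007, hold=7.2955 ⇒ V=7.2955 continue  boundary S*=96.1676
step 4: (k=4,j=0): S=60.7976, (K−S)⁺=52.5324, hold=52.1046 ⇒ V=52.5324 exercise | (k=4,j=1): S=69.3081, (K−S)⁺=44.0219, hold=43.5941 ⇒ V=44.0219 exercise | (k=4,j=2): S=79.0100, (K−S)⁺=34.3200, hold=33.8922 ⇒ V=34.3200 exercise | (k=4,j=3): S=90.0699, (K−S)⁺=23.2601, hold=22.8323 ⇒ V=23.2601 exercise | (k=4,j=4): S=102.6781, (K−S)⁺=10.6519, hold=12.0597 ⇒ V=12.0597 continue  boundary S*=90.0699
step 3: (k=3,j=0): S=64.9136, (K−S)⁺=48.4164, hold=47.9887 ⇒ V=48.4164 exercise | (k=3,j=1): S=74.0002, (K−S)⁺=39.3298, hold=38.9020 ⇒ V=39.3298 exercise | (k=3,j=2): S=84.3589, (K−S)⁺=28.9711, hold=28.5433 ⇒ V=28.9711 exercise | (k=3,j=3): S=96.1676, (K−S)⁺=17.1624, hold=17.4534 ⇒ V=17.4534 continue  boundary S*=84.3589
step 2: (k=2,j=0): S=69.3081, (K−S)⁺=44.0219, hold=43.5941 ⇒ V=44.0219 exercise | (k=2,j=1): S=79.0100, (K−S)⁺=34.3200, hold=33.8922 ⇒ V=34.3200 exercise | (k=2,j=2): S=90.0699, (K−S)⁺=23.2601, hold=22.9809 ⇒ V=23.2601 exercise  boundary S*=90.0699
step 1: (k=1,j=0): S=74.0002, (K−S)⁺=39.3298, hold=38.9020 ⇒ V=39.3298 exercise | (k=1,j=1): S=84.3589, (K−S)⁺=28.9711, hold=28.5433 ⇒ V=28.9711 exercise  boundary S*=84.3589
step 0: (k=0,j=0): S=79.0100, (K−S)⁺=34.3200, hold=33.8922 ⇒ V=34.3200 exercise  boundary S*=79.0100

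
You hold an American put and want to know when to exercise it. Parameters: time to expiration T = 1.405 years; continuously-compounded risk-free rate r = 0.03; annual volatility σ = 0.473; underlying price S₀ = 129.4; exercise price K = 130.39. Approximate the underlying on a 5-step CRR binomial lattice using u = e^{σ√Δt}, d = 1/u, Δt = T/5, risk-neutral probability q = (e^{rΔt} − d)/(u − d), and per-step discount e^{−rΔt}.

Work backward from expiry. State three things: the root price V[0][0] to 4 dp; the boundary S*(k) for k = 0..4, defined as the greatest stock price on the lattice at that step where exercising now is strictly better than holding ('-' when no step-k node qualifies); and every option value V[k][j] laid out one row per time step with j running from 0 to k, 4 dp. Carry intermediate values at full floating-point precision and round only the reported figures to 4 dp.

Δt=0.28100  u=1.28497  d=0.77823  q=0.45435  discount=0.99161
step 5 (expiry): payoffs max(K−S,0) = 93.4522 69.4003 29.6872 0.0000 0.0000 0.0000
step 4: (k=4,j=0): S=47.4639, (K−S)⁺=82.9261, hold=81.8315 ⇒ V=82.9261 exercise | (k=4,j=1): S=78.3698, (K−S)⁺=52.0202, hold=50.9256 ⇒ V=52.0202 exercise | (k=4,j=2): S=129.4000, (K−S)⁺=0.9900, hold=16.0629 ⇒ V=16.0629 continue | (k=4,j=3): S=213.6582, (K−S)⁺=0.0000, hold=0.0000 ⇒ V=0.0000 continue | (k=4,j=4): S=352.7808, (K−S)⁺=0.0000, hold=0.0000 ⇒ V=0.0000 continue  boundary S*=78.3698
step 3: (k=3,j=0): S=60.9897, (K−S)⁺=69.4003, hold=68.3058 ⇒ V=69.4003 exercise | (k=3,j=1): S=100.7028, (K−S)⁺=29.6872, hold=35.3835 ⇒ V=35.3835 continue | (k=3,j=2): S=166.2750, (K−S)⁺=0.0000, hold=8.6911 ⇒ V=8.6911 continue | (k=3,j=3): S=274.5442, (K−S)⁺=0.0000, hold=0.0000 ⇒ V=0.0000 continue  boundary S*=60.9897
step 2: (k=2,j=0): S=78.3698, (K−S)⁺=52.0202, hold=53.4920 ⇒ V=53.4920 continue | (k=2,j=1): S=129.4000, (K−S)⁺=0.9900, hold=23.0606 ⇒ V=23.0606 continue | (k=2,j=2): S=213.6582, (K−S)⁺=0.0000, hold=4.7025 ⇒ V=4.7025 continue  boundary S*=-
step 1: (k=1,j=0): S=100.7028, (K−S)⁺=29.6872, hold=39.3325 ⇒ V=39.3325 continue | (k=1,j=1): S=166.2750, (K−S)⁺=0.0000, hold=14.5961 ⇒ V=14.5961 continue  boundary S*=-
step 0: (k=0,j=0): S=129.4000, (K−S)⁺=0.9900, hold=27.8577 ⇒ V=27.8577 continue  boundary S*=-

price = 27.8577
boundary = - - - 60.9897 78.3698
tree:
27.8577
39.3325 14.5961
53.4920 23.0606 4.7025
69.4003 35.3835 8.6911 0.0000
82.9261 52.0202 16.0629 0.0000 0.0000
93.4522 69.4003 29.6872 0.0000 0.0000 0.0000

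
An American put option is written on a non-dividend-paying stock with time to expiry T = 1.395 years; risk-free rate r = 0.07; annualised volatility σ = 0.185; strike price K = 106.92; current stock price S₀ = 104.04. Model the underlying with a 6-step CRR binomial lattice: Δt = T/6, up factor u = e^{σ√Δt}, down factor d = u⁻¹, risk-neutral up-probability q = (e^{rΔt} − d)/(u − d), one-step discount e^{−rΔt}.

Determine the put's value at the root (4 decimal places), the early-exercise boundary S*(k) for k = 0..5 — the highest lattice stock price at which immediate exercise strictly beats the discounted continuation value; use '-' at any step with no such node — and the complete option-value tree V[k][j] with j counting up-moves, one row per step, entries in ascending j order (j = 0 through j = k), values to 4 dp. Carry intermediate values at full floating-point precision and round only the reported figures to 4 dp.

price = 7.0396
boundary = - - 87.0400 95.1611 87.0400 95.1611
tree:
7.0396
12.0534 3.4532
19.8800 6.4859 1.2608
27.3081 11.7589 2.6877 0.2187
34.1022 19.8800 5.6632 0.5165 0.0000
40.3165 27.3081 11.7589 1.2196 0.0000 0.0000
46.0005 34.1022 19.8800 2.8800 0.0000 0.0000 0.0000

Δt=0.23250  u=1.09330  d=0.91466  q=0.56956  discount=0.98386
step 6 (expiry): payoffs max(K−S,0) = 46.0005 34.1022 19.8800 2.8800 0.0000 0.0000 0.0000
step 5: (k=5,j=0): S=66.6035, (K−S)⁺=40.3165, hold=38.5905 ⇒ V=40.3165 exercise | (k=5,j=1): S=79.6119, (K−S)⁺=27.3081, hold=25.5820 ⇒ V=27.3081 exercise | (k=5,j=2): S=95.1611, (K−S)⁺=11.7589, hold=10.0328 ⇒ V=11.7589 exercise | (k=5,j=3): S=113.7473, (K−S)⁺=0.0000, hold=1.2196 ⇒ V=1.2196 continue | (k=5,j=4): S=135.9635, (K−S)⁺=0.0000, hold=0.0000 ⇒ V=0.0000 continue | (k=5,j=5): S=162.5189, (K−S)⁺=0.0000, hold=0.0000 ⇒ V=0.0000 continue  boundary S*=95.1611
step 4: (k=4,j=0): S=72.8178, (K−S)⁺=34.1022, hold=32.3762 ⇒ V=34.1022 exercise | (k=4,j=1): S=87.0400, (K−S)⁺=19.8800, hold=18.1540 ⇒ V=19.8800 exercise | (k=4,j=2): S=104.0400, (K−S)⁺=2.8800, hold=5.6632 ⇒ V=5.6632 continue | (k=4,j=3): S=124.3603, (K−S)⁺=0.0000, hold=0.5165 ⇒ V=0.5165 continue | (k=4,j=4): S=148.6494, (K−S)⁺=0.0000, hold=0.0000 ⇒ V=0.0000 continue  boundary S*=87.0400
step 3: (k=3,j=0): S=79.6119, (K−S)⁺=27.3081, hold=25.5820 ⇒ V=27.3081 exercise | (k=3,j=1): S=95.1611, (K−S)⁺=11.7589, hold=11.5924 ⇒ V=11.7589 exercise | (k=3,j=2): S=113.7473, (K−S)⁺=0.0000, hold=2.6877 ⇒ V=2.6877 continue | (k=3,j=3): S=135.9635, (K−S)⁺=0.0000, hold=0.2187 ⇒ V=0.2187 continue  boundary S*=95.1611
step 2: (k=2,j=0): S=87.0400, (K−S)⁺=19.8800, hold=18.1540 ⇒ V=19.8800 exercise | (k=2,j=1): S=104.0400, (K−S)⁺=2.8800, hold=6.4859 ⇒ V=6.4859 continue | (k=2,j=2): S=124.3603, (K−S)⁺=0.0000, hold=1.2608 ⇒ V=1.2608 continue  boundary S*=87.0400
step 1: (k=1,j=0): S=95.1611, (K−S)⁺=11.7589, hold=12.0534 ⇒ V=12.0534 continue | (k=1,j=1): S=113.7473, (K−S)⁺=0.0000, hold=3.4532 ⇒ V=3.4532 continue  boundary S*=-
step 0: (k=0,j=0): S=104.0400, (K−S)⁺=2.8800, hold=7.0396 ⇒ V=7.0396 continue  boundary S*=-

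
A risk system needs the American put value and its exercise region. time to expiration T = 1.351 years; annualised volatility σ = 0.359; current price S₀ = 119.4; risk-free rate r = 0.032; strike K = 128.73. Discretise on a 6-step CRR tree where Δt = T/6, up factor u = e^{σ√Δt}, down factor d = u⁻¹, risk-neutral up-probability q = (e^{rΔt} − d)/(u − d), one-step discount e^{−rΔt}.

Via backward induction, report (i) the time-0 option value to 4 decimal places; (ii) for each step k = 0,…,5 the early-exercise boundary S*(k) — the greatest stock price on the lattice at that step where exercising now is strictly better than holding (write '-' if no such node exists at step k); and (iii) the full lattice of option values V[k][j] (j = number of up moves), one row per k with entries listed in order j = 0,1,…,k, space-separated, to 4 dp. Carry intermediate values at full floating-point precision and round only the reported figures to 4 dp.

price = 23.2363
boundary = - - - 71.6236 84.9256 100.6982
tree:
23.2363
32.6159 13.3704
44.1289 20.5681 5.7323
57.1064 30.6596 9.8864 1.2939
68.3250 43.8044 16.8048 2.4998 0.0000
77.7863 57.1064 28.0318 4.8294 0.0000 0.0000
85.7657 68.3250 43.8044 9.3300 0.0000 0.0000 0.0000

params: Δt=0.22517 u=1.18572 d=0.84337 q=0.47864 e^(-rΔt)=0.99282
t_6 payoffs: 85.7657 68.3250 43.8044 9.3300 0.0000 0.0000 0.0000
t_5: node(5,0) S=50.9437 payoff=77.7863 vs cont=76.8621 → 77.7863 [stop]  node(5,1) S=71.6236 payoff=57.1064 vs cont=56.1822 → 57.1064 [stop]  node(5,2) S=100.6982 payoff=28.0318 vs cont=27.1076 → 28.0318 [stop]  node(5,3) S=141.5752 payoff=0.0000 vs cont=4.8294 → 4.8294 [wait]  node(5,4) S=199.0457 payoff=0.0000 vs cont=0.0000 → 0.0000 [wait]  node(5,5) S=279.8455 payoff=0.0000 vs cont=0.0000 → 0.0000 [wait]  ⇒ S*(5)=100.6982
t_4: node(4,0) S=60.4050 payoff=68.3250 vs cont=67.4008 → 68.3250 [stop]  node(4,1) S=84.9256 payoff=43.8044 vs cont=42.8802 → 43.8044 [stop]  node(4,2) S=119.4000 payoff=9.3300 vs cont=16.8048 → 16.8048 [wait]  node(4,3) S=167.8688 payoff=0.0000 vs cont=2.4998 → 2.4998 [wait]  node(4,4) S=236.0128 payoff=0.0000 vs cont=0.0000 → 0.0000 [wait]  ⇒ S*(4)=84.9256
t_3: node(3,0) S=71.6236 payoff=57.1064 vs cont=56.1822 → 57.1064 [stop]  node(3,1) S=100.6982 payoff=28.0318 vs cont=30.6596 → 30.6596 [wait]  node(3,2) S=141.5752 payoff=0.0000 vs cont=9.8864 → 9.8864 [wait]  node(3,3) S=199.0457 payoff=0.0000 vs cont=1.2939 → 1.2939 [wait]  ⇒ S*(3)=71.6236
t_2: node(2,0) S=84.9256 payoff=43.8044 vs cont=44.1289 → 44.1289 [wait]  node(2,1) S=119.4000 payoff=9.3300 vs cont=20.5681 → 20.5681 [wait]  node(2,2) S=167.8688 payoff=0.0000 vs cont=5.7323 → 5.7323 [wait]  ⇒ S*(2)=-
t_1: node(1,0) S=100.6982 payoff=28.0318 vs cont=32.6159 → 32.6159 [wait]  node(1,1) S=141.5752 payoff=0.0000 vs cont=13.3704 → 13.3704 [wait]  ⇒ S*(1)=-
t_0: node(0,0) S=119.4000 payoff=9.3300 vs cont=23.2363 → 23.2363 [wait]  ⇒ S*(0)=-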